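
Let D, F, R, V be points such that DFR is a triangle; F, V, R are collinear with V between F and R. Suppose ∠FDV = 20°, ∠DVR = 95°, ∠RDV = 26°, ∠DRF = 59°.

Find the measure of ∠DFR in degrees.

1. ∠DVF = 85°  [linear pair at V on FR]
2. ∠DFV = 75°  [△DFV]
3. ∠DFR = 75°  [V on ray FR]

∠DFR = 75°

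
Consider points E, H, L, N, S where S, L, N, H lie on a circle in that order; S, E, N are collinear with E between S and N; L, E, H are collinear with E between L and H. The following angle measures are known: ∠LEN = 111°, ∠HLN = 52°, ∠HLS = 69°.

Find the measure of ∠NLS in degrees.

1. ∠LES = 69°  [linear pair at E on SN]
2. ∠LNS = 17°  [△LEN]
3. ∠LSN = 42°  [△SEL]
4. ∠NLS = 121°  [△SLN]

∠NLS = 121°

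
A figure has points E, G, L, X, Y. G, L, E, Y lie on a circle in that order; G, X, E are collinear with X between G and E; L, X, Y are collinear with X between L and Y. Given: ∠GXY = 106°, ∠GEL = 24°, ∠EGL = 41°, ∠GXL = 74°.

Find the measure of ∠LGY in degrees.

∠LGY = 91°

1. ∠GYL = 24°  [same arc GL]
2. ∠GLY = 65°  [△GXL]
3. ∠LGY = 91°  [△GLY]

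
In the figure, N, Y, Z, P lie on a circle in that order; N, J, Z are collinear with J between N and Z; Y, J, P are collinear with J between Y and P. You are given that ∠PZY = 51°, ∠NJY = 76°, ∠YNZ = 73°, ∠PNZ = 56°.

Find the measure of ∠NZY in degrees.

∠NZY = 20°

1. ∠YJZ = 104°  [linear pair at J on NZ]
2. ∠PYZ = 56°  [same arc ZP]
3. ∠NZY = 20°  [△YJZ]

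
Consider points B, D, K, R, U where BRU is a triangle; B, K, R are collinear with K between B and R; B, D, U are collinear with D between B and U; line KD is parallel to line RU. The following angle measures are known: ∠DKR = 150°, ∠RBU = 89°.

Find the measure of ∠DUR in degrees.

∠DUR = 61°

1. ∠BKD = 30°  [linear pair at K on BR]
2. ∠DBK = 89°  [K on BR, D on BU]
3. ∠BDK = 61°  [△BKD]
4. ∠KDU = 119°  [linear pair at D on BU]
5. ∠DUR = 61°  [KD∥RU, co-interior at U–D]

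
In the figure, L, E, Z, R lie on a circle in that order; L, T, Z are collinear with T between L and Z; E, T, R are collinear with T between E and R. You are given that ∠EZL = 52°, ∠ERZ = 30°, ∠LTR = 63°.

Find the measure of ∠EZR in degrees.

∠EZR = 85°

1. ∠ETZ = 63°  [vertical angles at T]
2. ∠REZ = 65°  [△ETZ]
3. ∠EZR = 85°  [△EZR]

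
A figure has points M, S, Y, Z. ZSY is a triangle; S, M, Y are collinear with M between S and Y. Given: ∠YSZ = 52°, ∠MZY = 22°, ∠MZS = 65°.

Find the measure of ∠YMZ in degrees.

∠YMZ = 117°

1. ∠MSZ = 52°  [M on ray SY]
2. ∠SMZ = 63°  [△ZSM]
3. ∠YMZ = 117°  [linear pair at M on SY]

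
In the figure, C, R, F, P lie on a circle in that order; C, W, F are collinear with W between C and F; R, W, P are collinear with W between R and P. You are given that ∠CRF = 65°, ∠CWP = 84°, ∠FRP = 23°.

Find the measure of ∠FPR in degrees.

∠FPR = 42°

1. ∠CPF = 115°  [cyclic CRFP, opposite ∠R+∠P]
2. ∠FWP = 96°  [linear pair at W on CF]
3. ∠FCP = 23°  [same arc FP]
4. ∠CFP = 42°  [△CFP]
5. ∠FPR = 42°  [△FWP]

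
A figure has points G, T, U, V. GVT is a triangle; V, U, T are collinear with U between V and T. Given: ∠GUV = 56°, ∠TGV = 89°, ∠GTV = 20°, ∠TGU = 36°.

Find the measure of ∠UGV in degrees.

∠UGV = 53°

1. ∠GVT = 71°  [△GVT]
2. ∠GVU = 71°  [U on ray VT]
3. ∠UGV = 53°  [△GVU]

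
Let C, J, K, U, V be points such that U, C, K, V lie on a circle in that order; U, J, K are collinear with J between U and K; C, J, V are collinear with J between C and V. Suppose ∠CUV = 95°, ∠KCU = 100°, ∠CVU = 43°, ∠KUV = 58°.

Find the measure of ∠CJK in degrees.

1. ∠CKU = 43°  [same arc UC]
2. ∠KCV = 58°  [same arc KV]
3. ∠CJK = 79°  [△CJK]

∠CJK = 79°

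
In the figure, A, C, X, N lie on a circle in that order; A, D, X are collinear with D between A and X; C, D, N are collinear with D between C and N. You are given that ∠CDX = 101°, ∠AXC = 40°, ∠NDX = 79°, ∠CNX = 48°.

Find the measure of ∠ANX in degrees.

∠ANX = 88°

1. ∠ADN = 101°  [vertical angles at D]
2. ∠ANC = 40°  [same arc AC]
3. ∠AXN = 53°  [△XDN]
4. ∠NAX = 39°  [△ADN]
5. ∠ANX = 88°  [△AXN]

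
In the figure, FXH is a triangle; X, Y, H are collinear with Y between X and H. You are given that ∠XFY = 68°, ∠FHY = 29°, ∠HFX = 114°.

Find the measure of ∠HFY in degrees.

∠HFY = 46°

1. ∠FHX = 29°  [Y on ray HX]
2. ∠FXH = 37°  [△FXH]
3. ∠FXY = 37°  [Y on ray XH]
4. ∠FYX = 75°  [△FXY]
5. ∠FYH = 105°  [linear pair at Y on XH]
6. ∠HFY = 46°  [△FYH]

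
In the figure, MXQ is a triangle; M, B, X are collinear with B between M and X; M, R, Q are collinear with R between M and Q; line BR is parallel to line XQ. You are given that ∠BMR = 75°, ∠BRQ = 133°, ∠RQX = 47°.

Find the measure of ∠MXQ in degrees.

∠MXQ = 58°

1. ∠QMX = 75°  [B on MX, R on MQ]
2. ∠MQX = 47°  [R on ray QM]
3. ∠MXQ = 58°  [△MXQ]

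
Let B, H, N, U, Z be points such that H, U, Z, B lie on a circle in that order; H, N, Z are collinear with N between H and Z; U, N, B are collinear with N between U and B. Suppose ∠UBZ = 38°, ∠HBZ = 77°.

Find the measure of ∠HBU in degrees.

1. ∠UHZ = 38°  [same arc UZ]
2. ∠HUZ = 103°  [cyclic HUZB, opposite ∠U+∠B]
3. ∠HZU = 39°  [△HUZ]
4. ∠HBU = 39°  [same arc HU]

∠HBU = 39°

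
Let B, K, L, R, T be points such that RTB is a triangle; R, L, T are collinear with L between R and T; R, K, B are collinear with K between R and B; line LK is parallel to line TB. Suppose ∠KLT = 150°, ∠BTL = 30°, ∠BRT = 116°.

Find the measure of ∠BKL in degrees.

1. ∠KLR = 30°  [linear pair at L on RT]
2. ∠KRL = 116°  [L on RT, K on RB]
3. ∠LKR = 34°  [△RLK]
4. ∠BKL = 146°  [linear pair at K on RB]

∠BKL = 146°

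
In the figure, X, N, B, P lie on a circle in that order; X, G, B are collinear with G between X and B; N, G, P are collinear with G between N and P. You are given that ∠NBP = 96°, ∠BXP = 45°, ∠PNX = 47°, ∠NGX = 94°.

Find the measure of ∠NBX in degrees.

∠NBX = 49°

1. ∠BNP = 45°  [same arc BP]
2. ∠BGN = 86°  [linear pair at G on XB]
3. ∠NBX = 49°  [△NGB]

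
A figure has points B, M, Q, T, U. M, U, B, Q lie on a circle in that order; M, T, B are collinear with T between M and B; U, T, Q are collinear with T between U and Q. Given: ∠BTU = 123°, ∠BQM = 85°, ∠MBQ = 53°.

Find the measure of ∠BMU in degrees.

1. ∠MTU = 57°  [linear pair at T on MB]
2. ∠MUQ = 53°  [same arc MQ]
3. ∠BMU = 70°  [△MTU]

∠BMU = 70°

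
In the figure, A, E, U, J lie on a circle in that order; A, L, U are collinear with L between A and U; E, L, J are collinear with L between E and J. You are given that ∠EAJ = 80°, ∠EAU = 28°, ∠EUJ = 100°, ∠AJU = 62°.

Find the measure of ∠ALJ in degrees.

1. ∠EJU = 28°  [same arc EU]
2. ∠JEU = 52°  [△EUJ]
3. ∠AEU = 118°  [cyclic AEUJ, opposite ∠E+∠J]
4. ∠JAU = 52°  [same arc UJ]
5. ∠AUE = 34°  [△AEU]
6. ∠AJE = 34°  [same arc AE]
7. ∠ALJ = 94°  [△ALJ]

∠ALJ = 94°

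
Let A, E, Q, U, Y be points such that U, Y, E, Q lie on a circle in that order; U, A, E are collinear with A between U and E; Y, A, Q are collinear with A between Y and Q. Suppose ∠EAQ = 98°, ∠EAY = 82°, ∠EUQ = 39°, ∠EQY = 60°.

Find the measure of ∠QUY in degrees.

1. ∠UAY = 98°  [vertical angles at A]
2. ∠QAU = 82°  [linear pair at A on UE]
3. ∠UQY = 59°  [△UAQ]
4. ∠EUY = 60°  [same arc YE]
5. ∠QYU = 22°  [△UAY]
6. ∠QUY = 99°  [△UYQ]

∠QUY = 99°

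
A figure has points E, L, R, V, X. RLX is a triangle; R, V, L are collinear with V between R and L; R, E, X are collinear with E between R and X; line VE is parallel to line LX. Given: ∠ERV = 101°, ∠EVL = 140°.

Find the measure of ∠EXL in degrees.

1. ∠EVR = 40°  [linear pair at V on RL]
2. ∠REV = 39°  [△RVE]
3. ∠VEX = 141°  [linear pair at E on RX]
4. ∠EXL = 39°  [VE∥LX, co-interior at X–E]

∠EXL = 39°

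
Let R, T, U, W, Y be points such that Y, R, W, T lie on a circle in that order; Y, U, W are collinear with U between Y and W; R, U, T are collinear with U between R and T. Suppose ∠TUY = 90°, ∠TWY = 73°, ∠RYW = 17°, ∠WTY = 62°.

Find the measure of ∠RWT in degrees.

∠RWT = 118°

1. ∠TUW = 90°  [linear pair at U on YW]
2. ∠TYW = 45°  [△YWT]
3. ∠RTW = 17°  [△WUT]
4. ∠TRW = 45°  [same arc WT]
5. ∠RWT = 118°  [△RWT]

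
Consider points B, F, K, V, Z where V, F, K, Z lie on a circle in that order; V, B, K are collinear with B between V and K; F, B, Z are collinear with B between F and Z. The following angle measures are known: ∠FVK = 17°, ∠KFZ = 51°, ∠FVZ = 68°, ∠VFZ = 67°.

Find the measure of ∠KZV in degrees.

∠KZV = 62°

1. ∠KVZ = 51°  [same arc KZ]
2. ∠VKZ = 67°  [same arc VZ]
3. ∠KZV = 62°  [△VKZ]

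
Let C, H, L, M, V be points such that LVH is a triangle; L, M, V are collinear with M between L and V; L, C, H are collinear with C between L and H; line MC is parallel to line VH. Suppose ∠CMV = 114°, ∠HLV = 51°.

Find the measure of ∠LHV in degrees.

1. ∠CML = 66°  [linear pair at M on LV]
2. ∠CLM = 51°  [M on LV, C on LH]
3. ∠LCM = 63°  [△LMC]
4. ∠LHV = 63°  [MC∥VH, corresponding at C]

∠LHV = 63°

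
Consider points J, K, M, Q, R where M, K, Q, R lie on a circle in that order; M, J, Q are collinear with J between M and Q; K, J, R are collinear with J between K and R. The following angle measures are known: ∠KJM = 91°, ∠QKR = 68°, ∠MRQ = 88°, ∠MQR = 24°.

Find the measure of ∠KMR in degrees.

∠KMR = 133°

1. ∠QJR = 91°  [vertical angles at J]
2. ∠QMR = 68°  [same arc QR]
3. ∠MKR = 24°  [same arc MR]
4. ∠MJR = 89°  [linear pair at J on MQ]
5. ∠KRM = 23°  [△MJR]
6. ∠KMR = 133°  [△MKR]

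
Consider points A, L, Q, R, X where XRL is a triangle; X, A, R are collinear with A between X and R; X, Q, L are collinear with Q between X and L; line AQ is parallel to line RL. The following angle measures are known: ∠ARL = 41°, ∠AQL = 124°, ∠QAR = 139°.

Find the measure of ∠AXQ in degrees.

∠AXQ = 83°

1. ∠AQX = 56°  [linear pair at Q on XL]
2. ∠QAX = 41°  [linear pair at A on XR]
3. ∠AXQ = 83°  [△XAQ]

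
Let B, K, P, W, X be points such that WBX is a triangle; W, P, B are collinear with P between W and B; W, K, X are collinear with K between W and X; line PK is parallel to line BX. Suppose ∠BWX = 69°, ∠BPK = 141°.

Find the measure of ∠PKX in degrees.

∠PKX = 108°

1. ∠KWP = 69°  [P on WB, K on WX]
2. ∠KPW = 39°  [linear pair at P on WB]
3. ∠PKW = 72°  [△WPK]
4. ∠PKX = 108°  [linear pair at K on WX]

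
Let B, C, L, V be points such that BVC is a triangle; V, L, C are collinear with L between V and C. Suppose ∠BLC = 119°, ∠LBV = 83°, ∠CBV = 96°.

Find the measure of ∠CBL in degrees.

∠CBL = 13°

1. ∠BLV = 61°  [linear pair at L on VC]
2. ∠BVL = 36°  [△BVL]
3. ∠BVC = 36°  [L on ray VC]
4. ∠BCV = 48°  [△BVC]
5. ∠BCL = 48°  [L on ray CV]
6. ∠CBL = 13°  [△BLC]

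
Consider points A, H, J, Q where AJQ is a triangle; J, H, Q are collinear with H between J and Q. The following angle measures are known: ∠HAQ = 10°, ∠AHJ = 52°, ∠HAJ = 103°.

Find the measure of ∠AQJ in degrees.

∠AQJ = 42°

1. ∠AHQ = 128°  [linear pair at H on JQ]
2. ∠AQH = 42°  [△AHQ]
3. ∠AQJ = 42°  [H on ray QJ]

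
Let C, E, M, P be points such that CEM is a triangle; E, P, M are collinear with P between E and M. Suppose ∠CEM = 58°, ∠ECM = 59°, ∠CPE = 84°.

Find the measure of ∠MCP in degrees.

1. ∠CME = 63°  [△CEM]
2. ∠CPM = 96°  [linear pair at P on EM]
3. ∠CMP = 63°  [P on ray ME]
4. ∠MCP = 21°  [△CPM]

∠MCP = 21°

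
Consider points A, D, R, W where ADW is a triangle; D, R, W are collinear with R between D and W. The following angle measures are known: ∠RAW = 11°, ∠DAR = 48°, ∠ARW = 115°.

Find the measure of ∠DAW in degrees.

∠DAW = 59°

1. ∠AWR = 54°  [△ARW]
2. ∠ARD = 65°  [linear pair at R on DW]
3. ∠AWD = 54°  [R on ray WD]
4. ∠ADR = 67°  [△ADR]
5. ∠ADW = 67°  [R on ray DW]
6. ∠DAW = 59°  [△ADW]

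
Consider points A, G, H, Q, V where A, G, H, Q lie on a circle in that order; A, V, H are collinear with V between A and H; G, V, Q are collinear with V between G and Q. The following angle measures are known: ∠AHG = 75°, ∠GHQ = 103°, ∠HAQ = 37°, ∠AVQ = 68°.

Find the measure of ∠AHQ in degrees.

1. ∠HGQ = 37°  [same arc HQ]
2. ∠HVQ = 112°  [linear pair at V on AH]
3. ∠GQH = 40°  [△GHQ]
4. ∠AHQ = 28°  [△HVQ]

∠AHQ = 28°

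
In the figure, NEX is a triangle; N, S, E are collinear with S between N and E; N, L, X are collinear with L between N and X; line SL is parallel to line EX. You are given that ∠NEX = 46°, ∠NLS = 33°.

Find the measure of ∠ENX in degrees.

∠ENX = 101°

1. ∠LSN = 46°  [SL∥EX, corresponding at S]
2. ∠LNS = 101°  [△NSL]
3. ∠ENX = 101°  [S on NE, L on NX]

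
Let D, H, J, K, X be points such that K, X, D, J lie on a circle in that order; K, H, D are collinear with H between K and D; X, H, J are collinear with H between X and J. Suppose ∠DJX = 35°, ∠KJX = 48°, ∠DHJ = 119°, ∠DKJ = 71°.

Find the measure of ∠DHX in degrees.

∠DHX = 61°

1. ∠KDX = 48°  [same arc KX]
2. ∠DXJ = 71°  [same arc DJ]
3. ∠DHX = 61°  [△XHD]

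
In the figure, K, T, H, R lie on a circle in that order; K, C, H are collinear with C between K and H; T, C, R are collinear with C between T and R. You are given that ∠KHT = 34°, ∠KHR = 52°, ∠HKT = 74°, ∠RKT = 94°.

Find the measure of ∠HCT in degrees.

1. ∠KTR = 52°  [same arc KR]
2. ∠KCT = 54°  [△KCT]
3. ∠HCT = 126°  [linear pair at C on KH]

∠HCT = 126°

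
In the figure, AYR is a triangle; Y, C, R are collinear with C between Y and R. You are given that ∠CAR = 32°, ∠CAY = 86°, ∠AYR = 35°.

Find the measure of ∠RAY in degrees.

∠RAY = 118°

1. ∠AYC = 35°  [C on ray YR]
2. ∠ACY = 59°  [△AYC]
3. ∠ACR = 121°  [linear pair at C on YR]
4. ∠ARC = 27°  [△ACR]
5. ∠ARY = 27°  [C on ray RY]
6. ∠RAY = 118°  [△AYR]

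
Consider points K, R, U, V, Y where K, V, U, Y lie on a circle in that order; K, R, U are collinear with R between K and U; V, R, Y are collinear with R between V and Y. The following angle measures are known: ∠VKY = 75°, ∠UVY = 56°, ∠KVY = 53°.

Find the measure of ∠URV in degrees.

∠URV = 72°

1. ∠KYV = 52°  [△KVY]
2. ∠KUV = 52°  [same arc KV]
3. ∠URV = 72°  [△VRU]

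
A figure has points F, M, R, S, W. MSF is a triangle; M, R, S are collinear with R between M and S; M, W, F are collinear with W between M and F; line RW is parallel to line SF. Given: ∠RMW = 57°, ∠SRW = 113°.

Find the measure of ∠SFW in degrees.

∠SFW = 56°

1. ∠MRW = 67°  [linear pair at R on MS]
2. ∠MWR = 56°  [△MRW]
3. ∠FWR = 124°  [linear pair at W on MF]
4. ∠SFW = 56°  [RW∥SF, co-interior at F–W]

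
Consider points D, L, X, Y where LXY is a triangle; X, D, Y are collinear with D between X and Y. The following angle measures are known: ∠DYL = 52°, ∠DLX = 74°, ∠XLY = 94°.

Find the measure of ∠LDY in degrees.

1. ∠LYX = 52°  [D on ray YX]
2. ∠LXY = 34°  [△LXY]
3. ∠DXL = 34°  [D on ray XY]
4. ∠LDX = 72°  [△LXD]
5. ∠LDY = 108°  [linear pair at D on XY]

∠LDY = 108°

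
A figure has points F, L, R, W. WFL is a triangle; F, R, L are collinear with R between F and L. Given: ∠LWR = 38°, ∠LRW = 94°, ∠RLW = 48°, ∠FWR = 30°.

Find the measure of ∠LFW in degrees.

∠LFW = 64°

1. ∠FRW = 86°  [linear pair at R on FL]
2. ∠RFW = 64°  [△WFR]
3. ∠LFW = 64°  [R on ray FL]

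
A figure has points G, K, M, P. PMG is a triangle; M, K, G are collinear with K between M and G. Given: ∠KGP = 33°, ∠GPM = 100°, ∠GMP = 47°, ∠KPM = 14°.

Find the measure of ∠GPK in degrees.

∠GPK = 86°

1. ∠KMP = 47°  [K on ray MG]
2. ∠MKP = 119°  [△PMK]
3. ∠GKP = 61°  [linear pair at K on MG]
4. ∠GPK = 86°  [△PKG]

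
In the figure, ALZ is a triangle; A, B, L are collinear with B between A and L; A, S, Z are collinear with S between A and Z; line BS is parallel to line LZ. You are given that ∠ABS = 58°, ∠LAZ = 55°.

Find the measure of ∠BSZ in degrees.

∠BSZ = 113°

1. ∠ALZ = 58°  [BS∥LZ, corresponding at B]
2. ∠AZL = 67°  [△ALZ]
3. ∠ASB = 67°  [BS∥LZ, corresponding at S]
4. ∠BSZ = 113°  [linear pair at S on AZ]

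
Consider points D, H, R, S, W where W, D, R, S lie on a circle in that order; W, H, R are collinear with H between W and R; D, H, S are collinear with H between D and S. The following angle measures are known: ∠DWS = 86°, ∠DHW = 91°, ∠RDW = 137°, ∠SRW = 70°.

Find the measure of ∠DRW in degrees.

∠DRW = 24°

1. ∠DRS = 94°  [cyclic WDRS, opposite ∠W+∠R]
2. ∠RHS = 91°  [vertical angles at H]
3. ∠DHR = 89°  [linear pair at H on WR]
4. ∠DSR = 19°  [△RHS]
5. ∠RDS = 67°  [△DRS]
6. ∠DRW = 24°  [△DHR]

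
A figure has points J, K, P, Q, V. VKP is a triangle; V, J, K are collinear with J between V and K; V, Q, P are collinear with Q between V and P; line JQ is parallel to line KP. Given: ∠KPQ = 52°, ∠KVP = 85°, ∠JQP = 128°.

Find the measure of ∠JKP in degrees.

∠JKP = 43°

1. ∠KPV = 52°  [Q on ray PV]
2. ∠PKV = 43°  [△VKP]
3. ∠JKP = 43°  [J on ray KV]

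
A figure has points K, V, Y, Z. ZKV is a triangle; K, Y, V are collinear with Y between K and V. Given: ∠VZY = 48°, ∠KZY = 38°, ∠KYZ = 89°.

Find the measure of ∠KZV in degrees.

∠KZV = 86°

1. ∠YKZ = 53°  [△ZKY]
2. ∠VYZ = 91°  [linear pair at Y on KV]
3. ∠VKZ = 53°  [Y on ray KV]
4. ∠YVZ = 41°  [△ZYV]
5. ∠KVZ = 41°  [Y on ray VK]
6. ∠KZV = 86°  [△ZKV]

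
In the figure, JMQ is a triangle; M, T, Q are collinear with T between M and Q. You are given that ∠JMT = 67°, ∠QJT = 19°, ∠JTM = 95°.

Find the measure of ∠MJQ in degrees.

1. ∠JMQ = 67°  [T on ray MQ]
2. ∠JTQ = 85°  [linear pair at T on MQ]
3. ∠JQT = 76°  [△JTQ]
4. ∠JQM = 76°  [T on ray QM]
5. ∠MJQ = 37°  [△JMQ]

∠MJQ = 37°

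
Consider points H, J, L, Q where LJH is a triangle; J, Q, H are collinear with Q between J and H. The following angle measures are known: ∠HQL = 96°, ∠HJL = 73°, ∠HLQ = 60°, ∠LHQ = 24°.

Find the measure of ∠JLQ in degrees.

∠JLQ = 23°

1. ∠JQL = 84°  [linear pair at Q on JH]
2. ∠LJQ = 73°  [Q on ray JH]
3. ∠JLQ = 23°  [△LJQ]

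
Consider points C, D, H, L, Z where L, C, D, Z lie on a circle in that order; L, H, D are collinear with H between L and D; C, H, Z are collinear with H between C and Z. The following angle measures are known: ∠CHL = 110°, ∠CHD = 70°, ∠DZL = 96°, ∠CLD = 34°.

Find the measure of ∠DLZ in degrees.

∠DLZ = 48°

1. ∠DHZ = 110°  [vertical angles at H]
2. ∠CZD = 34°  [same arc CD]
3. ∠LDZ = 36°  [△DHZ]
4. ∠DLZ = 48°  [△LDZ]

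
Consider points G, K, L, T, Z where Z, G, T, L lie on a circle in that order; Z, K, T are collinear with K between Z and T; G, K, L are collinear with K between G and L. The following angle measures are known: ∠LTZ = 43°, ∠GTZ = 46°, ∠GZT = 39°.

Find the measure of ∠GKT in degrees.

∠GKT = 82°

1. ∠LGZ = 43°  [same arc ZL]
2. ∠GKZ = 98°  [△ZKG]
3. ∠GKT = 82°  [linear pair at K on ZT]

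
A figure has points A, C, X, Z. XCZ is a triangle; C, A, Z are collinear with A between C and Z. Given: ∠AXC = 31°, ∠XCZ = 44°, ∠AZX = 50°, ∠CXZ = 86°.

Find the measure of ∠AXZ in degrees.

∠AXZ = 55°

1. ∠ACX = 44°  [A on ray CZ]
2. ∠CAX = 105°  [△XCA]
3. ∠XAZ = 75°  [linear pair at A on CZ]
4. ∠AXZ = 55°  [△XAZ]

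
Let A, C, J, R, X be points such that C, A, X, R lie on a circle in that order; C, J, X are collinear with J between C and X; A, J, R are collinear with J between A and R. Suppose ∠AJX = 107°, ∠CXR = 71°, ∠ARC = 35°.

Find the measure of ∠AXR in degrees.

∠AXR = 106°

1. ∠CAR = 71°  [same arc CR]
2. ∠ACR = 74°  [△CAR]
3. ∠AXR = 106°  [cyclic CAXR, opposite ∠C+∠X]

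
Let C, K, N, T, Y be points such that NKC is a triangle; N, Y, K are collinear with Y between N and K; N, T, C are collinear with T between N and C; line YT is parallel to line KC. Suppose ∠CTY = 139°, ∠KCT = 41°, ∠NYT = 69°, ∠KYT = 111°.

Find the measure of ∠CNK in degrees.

1. ∠KCN = 41°  [T on ray CN]
2. ∠CKN = 69°  [YT∥KC, corresponding at Y]
3. ∠CNK = 70°  [△NKC]

∠CNK = 70°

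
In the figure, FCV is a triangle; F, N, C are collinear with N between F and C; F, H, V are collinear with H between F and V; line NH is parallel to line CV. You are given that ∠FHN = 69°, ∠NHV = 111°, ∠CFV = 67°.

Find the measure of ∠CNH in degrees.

1. ∠CVF = 69°  [NH∥CV, corresponding at H]
2. ∠FCV = 44°  [△FCV]
3. ∠FNH = 44°  [NH∥CV, corresponding at N]
4. ∠CNH = 136°  [linear pair at N on FC]

∠CNH = 136°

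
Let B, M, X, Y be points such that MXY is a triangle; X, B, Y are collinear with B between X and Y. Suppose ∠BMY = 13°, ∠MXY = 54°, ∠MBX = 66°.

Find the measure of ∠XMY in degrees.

∠XMY = 73°

1. ∠MBY = 114°  [linear pair at B on XY]
2. ∠BYM = 53°  [△MBY]
3. ∠MYX = 53°  [B on ray YX]
4. ∠XMY = 73°  [△MXY]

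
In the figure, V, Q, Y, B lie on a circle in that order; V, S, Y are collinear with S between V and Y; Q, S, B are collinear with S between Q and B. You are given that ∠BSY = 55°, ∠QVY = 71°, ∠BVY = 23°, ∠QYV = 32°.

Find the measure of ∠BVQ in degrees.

1. ∠QSV = 55°  [vertical angles at S]
2. ∠BSV = 125°  [linear pair at S on VY]
3. ∠BQV = 54°  [△VSQ]
4. ∠QBV = 32°  [△VSB]
5. ∠BVQ = 94°  [△VQB]

∠BVQ = 94°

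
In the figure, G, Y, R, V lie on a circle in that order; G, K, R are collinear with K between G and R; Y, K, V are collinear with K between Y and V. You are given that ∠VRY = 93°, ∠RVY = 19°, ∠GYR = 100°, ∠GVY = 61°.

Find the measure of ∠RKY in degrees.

∠RKY = 51°

1. ∠RYV = 68°  [△YRV]
2. ∠RGY = 19°  [same arc YR]
3. ∠GRY = 61°  [△GYR]
4. ∠RKY = 51°  [△YKR]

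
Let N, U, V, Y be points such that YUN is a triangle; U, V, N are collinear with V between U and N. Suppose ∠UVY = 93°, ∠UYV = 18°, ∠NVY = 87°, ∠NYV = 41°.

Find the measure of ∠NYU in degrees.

1. ∠VUY = 69°  [△YUV]
2. ∠VNY = 52°  [△YVN]
3. ∠NUY = 69°  [V on ray UN]
4. ∠UNY = 52°  [V on ray NU]
5. ∠NYU = 59°  [△YUN]

∠NYU = 59°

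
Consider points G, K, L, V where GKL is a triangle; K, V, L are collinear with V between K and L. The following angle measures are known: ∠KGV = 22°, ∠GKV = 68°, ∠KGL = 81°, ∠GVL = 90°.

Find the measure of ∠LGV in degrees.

∠LGV = 59°

1. ∠GKL = 68°  [V on ray KL]
2. ∠GLK = 31°  [△GKL]
3. ∠GLV = 31°  [V on ray LK]
4. ∠LGV = 59°  [△GVL]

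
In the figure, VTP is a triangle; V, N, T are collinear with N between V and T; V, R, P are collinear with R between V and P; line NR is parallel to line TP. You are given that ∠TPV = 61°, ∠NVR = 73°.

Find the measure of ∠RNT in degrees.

∠RNT = 134°

1. ∠NRV = 61°  [NR∥TP, corresponding at R]
2. ∠RNV = 46°  [△VNR]
3. ∠RNT = 134°  [linear pair at N on VT]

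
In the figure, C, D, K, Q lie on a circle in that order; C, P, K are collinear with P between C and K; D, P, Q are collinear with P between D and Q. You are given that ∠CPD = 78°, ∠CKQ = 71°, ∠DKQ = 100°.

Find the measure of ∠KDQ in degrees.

1. ∠KPQ = 78°  [vertical angles at P]
2. ∠DQK = 31°  [△KPQ]
3. ∠KDQ = 49°  [△DKQ]

∠KDQ = 49°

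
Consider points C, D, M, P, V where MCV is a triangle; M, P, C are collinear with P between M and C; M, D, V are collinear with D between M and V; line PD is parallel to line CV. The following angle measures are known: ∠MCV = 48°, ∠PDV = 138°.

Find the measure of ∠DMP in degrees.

∠DMP = 90°

1. ∠DPM = 48°  [PD∥CV, corresponding at P]
2. ∠MDP = 42°  [linear pair at D on MV]
3. ∠DMP = 90°  [△MPD]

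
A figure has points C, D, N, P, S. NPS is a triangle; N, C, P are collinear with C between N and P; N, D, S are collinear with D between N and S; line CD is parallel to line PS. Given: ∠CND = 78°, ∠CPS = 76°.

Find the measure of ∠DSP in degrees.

∠DSP = 26°

1. ∠PNS = 78°  [C on NP, D on NS]
2. ∠NPS = 76°  [C on ray PN]
3. ∠NSP = 26°  [△NPS]
4. ∠DSP = 26°  [D on ray SN]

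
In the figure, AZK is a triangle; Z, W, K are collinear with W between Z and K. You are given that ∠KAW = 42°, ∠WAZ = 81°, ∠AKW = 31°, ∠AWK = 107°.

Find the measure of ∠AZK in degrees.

1. ∠AWZ = 73°  [linear pair at W on ZK]
2. ∠AZW = 26°  [△AZW]
3. ∠AZK = 26°  [W on ray ZK]

∠AZK = 26°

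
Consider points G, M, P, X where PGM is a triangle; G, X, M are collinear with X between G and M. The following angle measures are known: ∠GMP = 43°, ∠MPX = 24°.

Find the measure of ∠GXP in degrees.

1. ∠PMX = 43°  [X on ray MG]
2. ∠MXP = 113°  [△PXM]
3. ∠GXP = 67°  [linear pair at X on GM]

∠GXP = 67°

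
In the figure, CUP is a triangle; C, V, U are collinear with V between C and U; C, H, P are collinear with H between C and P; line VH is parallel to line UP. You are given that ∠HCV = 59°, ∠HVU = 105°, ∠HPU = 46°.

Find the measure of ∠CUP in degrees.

1. ∠PCU = 59°  [V on CU, H on CP]
2. ∠CPU = 46°  [H on ray PC]
3. ∠CUP = 75°  [△CUP]

∠CUP = 75°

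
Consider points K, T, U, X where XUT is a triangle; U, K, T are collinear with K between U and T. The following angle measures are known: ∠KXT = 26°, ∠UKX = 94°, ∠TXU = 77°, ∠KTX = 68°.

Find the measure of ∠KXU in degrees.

1. ∠UTX = 68°  [K on ray TU]
2. ∠TUX = 35°  [△XUT]
3. ∠KUX = 35°  [K on ray UT]
4. ∠KXU = 51°  [△XUK]

∠KXU = 51°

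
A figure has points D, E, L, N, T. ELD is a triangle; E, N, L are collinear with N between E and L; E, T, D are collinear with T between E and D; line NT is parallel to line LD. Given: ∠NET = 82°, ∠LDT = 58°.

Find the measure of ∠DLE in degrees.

∠DLE = 40°

1. ∠DEL = 82°  [N on EL, T on ED]
2. ∠EDL = 58°  [T on ray DE]
3. ∠DLE = 40°  [△ELD]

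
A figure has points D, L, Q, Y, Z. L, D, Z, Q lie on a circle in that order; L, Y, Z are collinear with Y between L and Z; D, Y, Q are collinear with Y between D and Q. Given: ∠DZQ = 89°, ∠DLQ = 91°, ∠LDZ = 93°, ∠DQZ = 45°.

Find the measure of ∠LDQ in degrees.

∠LDQ = 47°

1. ∠QDZ = 46°  [△DZQ]
2. ∠LQZ = 87°  [cyclic LDZQ, opposite ∠D+∠Q]
3. ∠QLZ = 46°  [same arc ZQ]
4. ∠LZQ = 47°  [△LZQ]
5. ∠LDQ = 47°  [same arc LQ]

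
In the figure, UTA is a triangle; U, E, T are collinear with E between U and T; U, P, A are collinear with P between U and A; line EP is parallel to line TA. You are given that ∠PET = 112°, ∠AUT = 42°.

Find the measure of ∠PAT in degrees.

∠PAT = 70°

1. ∠PEU = 68°  [linear pair at E on UT]
2. ∠EUP = 42°  [E on UT, P on UA]
3. ∠EPU = 70°  [△UEP]
4. ∠APE = 110°  [linear pair at P on UA]
5. ∠PAT = 70°  [EP∥TA, co-interior at A–P]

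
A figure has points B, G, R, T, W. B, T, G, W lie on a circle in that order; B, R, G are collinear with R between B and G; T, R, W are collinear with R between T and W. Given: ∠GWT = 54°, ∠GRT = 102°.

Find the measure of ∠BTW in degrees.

∠BTW = 48°

1. ∠GBT = 54°  [same arc TG]
2. ∠BRT = 78°  [linear pair at R on BG]
3. ∠BTW = 48°  [△BRT]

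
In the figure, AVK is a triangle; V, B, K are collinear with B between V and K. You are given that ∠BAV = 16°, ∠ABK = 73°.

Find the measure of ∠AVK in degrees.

∠AVK = 57°

1. ∠ABV = 107°  [linear pair at B on VK]
2. ∠AVB = 57°  [△AVB]
3. ∠AVK = 57°  [B on ray VK]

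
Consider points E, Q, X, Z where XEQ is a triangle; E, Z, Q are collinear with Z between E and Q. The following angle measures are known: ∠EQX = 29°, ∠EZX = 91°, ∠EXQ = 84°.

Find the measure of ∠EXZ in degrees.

1. ∠QEX = 67°  [△XEQ]
2. ∠XEZ = 67°  [Z on ray EQ]
3. ∠EXZ = 22°  [△XEZ]

∠EXZ = 22°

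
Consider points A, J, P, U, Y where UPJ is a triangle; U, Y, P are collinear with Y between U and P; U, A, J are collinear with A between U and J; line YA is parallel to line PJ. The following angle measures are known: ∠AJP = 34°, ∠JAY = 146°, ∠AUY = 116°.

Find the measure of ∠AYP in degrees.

1. ∠UAY = 34°  [linear pair at A on UJ]
2. ∠AYU = 30°  [△UYA]
3. ∠AYP = 150°  [linear pair at Y on UP]

∠AYP = 150°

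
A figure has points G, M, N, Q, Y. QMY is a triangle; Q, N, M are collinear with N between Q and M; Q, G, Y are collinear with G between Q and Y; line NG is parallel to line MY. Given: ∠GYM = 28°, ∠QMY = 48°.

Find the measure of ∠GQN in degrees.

1. ∠MYQ = 28°  [G on ray YQ]
2. ∠MQY = 104°  [△QMY]
3. ∠GQN = 104°  [N on QM, G on QY]

∠GQN = 104°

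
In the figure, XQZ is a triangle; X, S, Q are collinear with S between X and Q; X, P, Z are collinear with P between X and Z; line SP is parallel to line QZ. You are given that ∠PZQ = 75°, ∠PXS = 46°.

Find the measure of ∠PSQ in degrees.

∠PSQ = 121°

1. ∠QZX = 75°  [P on ray ZX]
2. ∠QXZ = 46°  [S on XQ, P on XZ]
3. ∠XQZ = 59°  [△XQZ]
4. ∠PSX = 59°  [SP∥QZ, corresponding at S]
5. ∠PSQ = 121°  [linear pair at S on XQ]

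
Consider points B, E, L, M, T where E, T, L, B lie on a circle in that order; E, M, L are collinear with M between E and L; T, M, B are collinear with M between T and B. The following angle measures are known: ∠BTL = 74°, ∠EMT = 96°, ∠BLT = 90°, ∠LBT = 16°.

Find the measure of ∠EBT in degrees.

1. ∠BEL = 74°  [same arc LB]
2. ∠BML = 96°  [vertical angles at M]
3. ∠BME = 84°  [linear pair at M on EL]
4. ∠EBT = 22°  [△EMB]

∠EBT = 22°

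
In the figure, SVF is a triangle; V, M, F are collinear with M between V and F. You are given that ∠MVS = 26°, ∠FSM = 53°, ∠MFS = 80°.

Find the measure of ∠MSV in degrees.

1. ∠FMS = 47°  [△SMF]
2. ∠SMV = 133°  [linear pair at M on VF]
3. ∠MSV = 21°  [△SVM]

∠MSV = 21°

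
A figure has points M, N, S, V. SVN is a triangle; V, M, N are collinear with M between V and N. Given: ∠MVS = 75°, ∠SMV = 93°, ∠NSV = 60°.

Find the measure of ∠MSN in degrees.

1. ∠NVS = 75°  [M on ray VN]
2. ∠NMS = 87°  [linear pair at M on VN]
3. ∠SNV = 45°  [△SVN]
4. ∠MNS = 45°  [M on ray NV]
5. ∠MSN = 48°  [△SMN]

∠MSN = 48°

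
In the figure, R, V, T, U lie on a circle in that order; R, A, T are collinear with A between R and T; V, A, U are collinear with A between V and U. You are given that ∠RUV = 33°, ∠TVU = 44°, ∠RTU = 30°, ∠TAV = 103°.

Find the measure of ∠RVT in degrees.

1. ∠TRU = 44°  [same arc TU]
2. ∠RUT = 106°  [△RTU]
3. ∠RVT = 74°  [cyclic RVTU, opposite ∠V+∠U]

∠RVT = 74°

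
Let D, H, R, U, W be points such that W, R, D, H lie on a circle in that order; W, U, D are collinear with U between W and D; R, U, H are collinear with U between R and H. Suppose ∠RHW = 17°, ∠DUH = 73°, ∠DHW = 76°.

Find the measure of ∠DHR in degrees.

1. ∠RDW = 17°  [same arc WR]
2. ∠DRW = 104°  [cyclic WRDH, opposite ∠R+∠H]
3. ∠DWR = 59°  [△WRD]
4. ∠DHR = 59°  [same arc RD]

∠DHR = 59°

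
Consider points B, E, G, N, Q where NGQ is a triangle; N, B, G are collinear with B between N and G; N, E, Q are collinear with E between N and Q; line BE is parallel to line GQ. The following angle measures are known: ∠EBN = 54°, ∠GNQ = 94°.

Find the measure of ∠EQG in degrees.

1. ∠NGQ = 54°  [BE∥GQ, corresponding at B]
2. ∠GQN = 32°  [△NGQ]
3. ∠EQG = 32°  [E on ray QN]

∠EQG = 32°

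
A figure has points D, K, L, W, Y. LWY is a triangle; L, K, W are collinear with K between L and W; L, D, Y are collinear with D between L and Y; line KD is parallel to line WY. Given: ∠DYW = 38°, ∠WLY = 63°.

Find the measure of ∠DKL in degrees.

∠DKL = 79°

1. ∠LYW = 38°  [D on ray YL]
2. ∠LWY = 79°  [△LWY]
3. ∠DKL = 79°  [KD∥WY, corresponding at K]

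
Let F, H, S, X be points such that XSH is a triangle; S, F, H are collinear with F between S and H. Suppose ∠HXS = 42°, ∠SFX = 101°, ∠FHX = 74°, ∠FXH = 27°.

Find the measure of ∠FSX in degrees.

1. ∠SHX = 74°  [F on ray HS]
2. ∠HSX = 64°  [△XSH]
3. ∠FSX = 64°  [F on ray SH]

∠FSX = 64°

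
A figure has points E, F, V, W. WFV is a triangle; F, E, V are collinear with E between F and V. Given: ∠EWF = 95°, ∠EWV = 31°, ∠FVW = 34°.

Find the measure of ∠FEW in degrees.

1. ∠EVW = 34°  [E on ray VF]
2. ∠VEW = 115°  [△WEV]
3. ∠FEW = 65°  [linear pair at E on FV]

∠FEW = 65°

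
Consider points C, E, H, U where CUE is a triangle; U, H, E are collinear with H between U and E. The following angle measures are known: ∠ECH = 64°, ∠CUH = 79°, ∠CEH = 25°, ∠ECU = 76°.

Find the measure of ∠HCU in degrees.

∠HCU = 12°

1. ∠CHE = 91°  [△CHE]
2. ∠CHU = 89°  [linear pair at H on UE]
3. ∠HCU = 12°  [△CUH]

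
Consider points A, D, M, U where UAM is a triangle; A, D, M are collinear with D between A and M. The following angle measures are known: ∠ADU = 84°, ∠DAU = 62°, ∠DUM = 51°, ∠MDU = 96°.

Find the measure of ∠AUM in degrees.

1. ∠MAU = 62°  [D on ray AM]
2. ∠DMU = 33°  [△UDM]
3. ∠AMU = 33°  [D on ray MA]
4. ∠AUM = 85°  [△UAM]

∠AUM = 85°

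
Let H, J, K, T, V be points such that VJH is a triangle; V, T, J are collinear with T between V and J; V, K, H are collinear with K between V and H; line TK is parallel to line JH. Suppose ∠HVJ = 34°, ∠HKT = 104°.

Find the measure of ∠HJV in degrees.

1. ∠KVT = 34°  [T on VJ, K on VH]
2. ∠TKV = 76°  [linear pair at K on VH]
3. ∠KTV = 70°  [△VTK]
4. ∠HJV = 70°  [TK∥JH, corresponding at T]

∠HJV = 70°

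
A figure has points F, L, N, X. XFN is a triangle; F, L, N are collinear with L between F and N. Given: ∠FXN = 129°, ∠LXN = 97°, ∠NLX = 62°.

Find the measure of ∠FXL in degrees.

1. ∠LNX = 21°  [△XLN]
2. ∠FLX = 118°  [linear pair at L on FN]
3. ∠FNX = 21°  [L on ray NF]
4. ∠NFX = 30°  [△XFN]
5. ∠LFX = 30°  [L on ray FN]
6. ∠FXL = 32°  [△XFL]

∠FXL = 32°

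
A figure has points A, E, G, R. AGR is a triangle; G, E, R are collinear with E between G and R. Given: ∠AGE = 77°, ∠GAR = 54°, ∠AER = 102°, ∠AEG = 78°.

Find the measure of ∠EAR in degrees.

1. ∠AGR = 77°  [E on ray GR]
2. ∠ARG = 49°  [△AGR]
3. ∠ARE = 49°  [E on ray RG]
4. ∠EAR = 29°  [△AER]

∠EAR = 29°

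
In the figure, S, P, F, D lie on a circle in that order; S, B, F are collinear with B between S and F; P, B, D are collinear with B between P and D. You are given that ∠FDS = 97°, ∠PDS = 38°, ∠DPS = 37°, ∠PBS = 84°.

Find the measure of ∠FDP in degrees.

1. ∠DFS = 37°  [same arc SD]
2. ∠DBF = 84°  [vertical angles at B]
3. ∠FDP = 59°  [△FBD]

∠FDP = 59°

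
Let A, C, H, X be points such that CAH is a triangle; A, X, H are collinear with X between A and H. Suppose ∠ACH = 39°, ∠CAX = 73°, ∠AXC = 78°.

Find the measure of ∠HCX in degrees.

1. ∠CAH = 73°  [X on ray AH]
2. ∠CXH = 102°  [linear pair at X on AH]
3. ∠AHC = 68°  [△CAH]
4. ∠CHX = 68°  [X on ray HA]
5. ∠HCX = 10°  [△CXH]

∠HCX = 10°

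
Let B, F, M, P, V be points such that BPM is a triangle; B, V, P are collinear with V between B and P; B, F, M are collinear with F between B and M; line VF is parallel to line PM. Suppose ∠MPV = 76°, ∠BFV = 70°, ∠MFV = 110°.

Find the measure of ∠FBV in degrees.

1. ∠BPM = 76°  [V on ray PB]
2. ∠BMP = 70°  [VF∥PM, corresponding at F]
3. ∠MBP = 34°  [△BPM]
4. ∠FBV = 34°  [V on BP, F on BM]

∠FBV = 34°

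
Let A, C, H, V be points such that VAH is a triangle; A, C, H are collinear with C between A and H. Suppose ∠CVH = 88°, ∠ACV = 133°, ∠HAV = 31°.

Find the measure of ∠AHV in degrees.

∠AHV = 45°

1. ∠HCV = 47°  [linear pair at C on AH]
2. ∠CHV = 45°  [△VCH]
3. ∠AHV = 45°  [C on ray HA]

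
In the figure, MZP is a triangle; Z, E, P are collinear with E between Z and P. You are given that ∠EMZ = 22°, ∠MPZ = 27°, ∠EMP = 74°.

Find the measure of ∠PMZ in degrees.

1. ∠EPM = 27°  [E on ray PZ]
2. ∠MEP = 79°  [△MEP]
3. ∠MEZ = 101°  [linear pair at E on ZP]
4. ∠EZM = 57°  [△MZE]
5. ∠MZP = 57°  [E on ray ZP]
6. ∠PMZ = 96°  [△MZP]

∠PMZ = 96°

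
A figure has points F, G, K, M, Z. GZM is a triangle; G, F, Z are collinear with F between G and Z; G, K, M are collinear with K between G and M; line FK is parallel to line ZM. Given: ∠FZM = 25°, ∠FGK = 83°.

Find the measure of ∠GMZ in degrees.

1. ∠GZM = 25°  [F on ray ZG]
2. ∠MGZ = 83°  [F on GZ, K on GM]
3. ∠GMZ = 72°  [△GZM]

∠GMZ = 72°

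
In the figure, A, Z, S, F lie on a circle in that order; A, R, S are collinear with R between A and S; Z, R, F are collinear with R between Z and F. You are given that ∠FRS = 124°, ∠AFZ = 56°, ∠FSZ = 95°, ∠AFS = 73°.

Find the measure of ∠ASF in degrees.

∠ASF = 39°

1. ∠ARF = 56°  [linear pair at R on AS]
2. ∠FAS = 68°  [△ARF]
3. ∠ASF = 39°  [△ASF]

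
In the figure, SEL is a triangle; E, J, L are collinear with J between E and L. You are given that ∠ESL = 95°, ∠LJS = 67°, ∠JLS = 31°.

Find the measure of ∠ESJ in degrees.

∠ESJ = 13°

1. ∠EJS = 113°  [linear pair at J on EL]
2. ∠ELS = 31°  [J on ray LE]
3. ∠LES = 54°  [△SEL]
4. ∠JES = 54°  [J on ray EL]
5. ∠ESJ = 13°  [△SEJ]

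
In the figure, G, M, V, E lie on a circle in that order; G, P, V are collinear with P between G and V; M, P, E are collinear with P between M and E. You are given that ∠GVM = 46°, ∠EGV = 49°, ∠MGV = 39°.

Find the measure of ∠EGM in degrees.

∠EGM = 88°

1. ∠EMV = 49°  [same arc VE]
2. ∠MEV = 39°  [same arc MV]
3. ∠EVM = 92°  [△MVE]
4. ∠EGM = 88°  [cyclic GMVE, opposite ∠G+∠V]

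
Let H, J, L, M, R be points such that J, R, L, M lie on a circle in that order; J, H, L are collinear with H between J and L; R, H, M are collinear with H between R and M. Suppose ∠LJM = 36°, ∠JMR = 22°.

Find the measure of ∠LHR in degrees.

1. ∠LRM = 36°  [same arc LM]
2. ∠JLR = 22°  [same arc JR]
3. ∠LHR = 122°  [△RHL]

∠LHR = 122°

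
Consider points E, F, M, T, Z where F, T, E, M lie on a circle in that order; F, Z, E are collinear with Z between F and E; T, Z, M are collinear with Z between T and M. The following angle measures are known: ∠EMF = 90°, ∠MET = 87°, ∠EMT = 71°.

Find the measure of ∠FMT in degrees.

1. ∠ETF = 90°  [cyclic FTEM, opposite ∠T+∠M]
2. ∠EFT = 71°  [same arc TE]
3. ∠FET = 19°  [△FTE]
4. ∠FMT = 19°  [same arc FT]

∠FMT = 19°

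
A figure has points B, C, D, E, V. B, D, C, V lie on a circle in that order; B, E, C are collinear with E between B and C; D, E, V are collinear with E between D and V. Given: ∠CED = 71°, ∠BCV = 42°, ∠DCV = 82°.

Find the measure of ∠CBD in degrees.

1. ∠BED = 109°  [linear pair at E on BC]
2. ∠BDV = 42°  [same arc BV]
3. ∠CBD = 29°  [△BED]

∠CBD = 29°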